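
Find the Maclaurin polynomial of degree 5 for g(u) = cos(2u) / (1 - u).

Expand 1/(denominator) as a geometric series and multiply by the numerator's series.
g(0) = 1
g′(0) = 1
g′′(0) = -2
g′′′(0) = -6
g^(4)(0) = -8
g^(5)(0) = -40
Then c_k = g^(k)(0)/k! gives each Taylor coefficient.

-u^5/3 - u^4/3 - u^3 - u^2 + u + 1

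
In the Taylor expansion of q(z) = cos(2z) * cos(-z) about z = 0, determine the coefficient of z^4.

Take the Cauchy product of the two expansions.
[z^0] = 1;  [z^1] = 0;  [z^2] = -5/2;  [z^3] = 0;  [z^4] = 41/24.

41/24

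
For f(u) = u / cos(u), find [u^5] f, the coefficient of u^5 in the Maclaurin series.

Invert the denominator's series and multiply.
f(0) = 0
f′(0) = 1
f′′(0) = 0
f′′′(0) = 3
f^(4)(0) = 0
f^(5)(0) = 25

5/24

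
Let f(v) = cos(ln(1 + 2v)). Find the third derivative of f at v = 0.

Let u equal the inner series; expand the outer function in u and truncate.
From the series, [v^3] f = 4; multiply by 3! = 6 to get 24.

24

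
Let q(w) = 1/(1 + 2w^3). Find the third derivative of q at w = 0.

-12

Use the known series and substitute for the argument.
The coefficient of w^3 in the expansion is -2, so q′′′(0) = 3! * (-2) = -12.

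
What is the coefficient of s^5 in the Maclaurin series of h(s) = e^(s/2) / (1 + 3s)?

Take the Cauchy product of the two expansions.
[s^0] = 1;  [s^1] = -5/2;  [s^2] = 61/8;  [s^3] = -1097/48;  [s^4] = 26329/384;  [s^5] = -789869/3840.
So c_5 = h^(5)(0)/5! = -789869/3840.

-789869/3840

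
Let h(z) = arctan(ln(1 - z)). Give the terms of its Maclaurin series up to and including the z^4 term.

Let u equal the inner series; expand the outer function in u and truncate.

z^4/4 - z^2/2 - z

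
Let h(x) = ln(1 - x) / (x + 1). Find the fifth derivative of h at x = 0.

Use 1/(1 - r) = Σ r^k on the denominator, then take the Cauchy product.
The coefficient of x^5 in the expansion is -47/60, so h^(5)(0) = 5! * (-47/60) = -94.

-94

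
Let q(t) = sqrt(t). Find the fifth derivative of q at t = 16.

105/8388608

Use the known series and substitute for the argument.
From the series, [(t - 16)^5] q = 7/67108864; multiply by 5! = 120 to get 105/8388608.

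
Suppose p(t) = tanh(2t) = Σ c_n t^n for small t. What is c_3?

-8/3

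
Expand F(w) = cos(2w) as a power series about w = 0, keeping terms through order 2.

1 - 2*w^2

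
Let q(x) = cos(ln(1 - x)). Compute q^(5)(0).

-40

Compose series: expand the inner function first, then feed it into the outer expansion.
From the series, [x^5] q = -1/3; multiply by 5! = 120 to get -40.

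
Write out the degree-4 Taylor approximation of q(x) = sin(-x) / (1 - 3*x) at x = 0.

-53*x^4/2 - 53*x^3/6 - 3*x^2 - x

Multiply the numerator's expansion by the denominator's geometric series.
[x^0] = 0;  [x^1] = -1;  [x^2] = -3;  [x^3] = -53/6;  [x^4] = -53/2.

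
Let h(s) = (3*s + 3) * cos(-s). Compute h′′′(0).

Multiply each power in the prefactor through the base expansion.
From the series, [s^3] h = -3/2; multiply by 3! = 6 to get -9.

-9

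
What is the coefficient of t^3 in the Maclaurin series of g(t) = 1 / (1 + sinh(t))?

Write 1/(1+u) = 1 - u + u^2 - u^3 + ... and substitute the series for u.
g(0) = 1
g′(0) = -1
g′′(0) = 2
g′′′(0) = -7
So c_3 = g′′′(0)/3! = -7/6.

-7/6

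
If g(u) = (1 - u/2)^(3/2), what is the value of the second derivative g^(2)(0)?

3/16

Differentiate repeatedly and evaluate at the center.
The coefficient of u^2 in the expansion is 3/32, so g′′(0) = 2! * (3/32) = 3/16.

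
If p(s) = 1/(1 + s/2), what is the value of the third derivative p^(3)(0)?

-3/4

The coefficient of s^3 in the expansion is -1/8, so p′′′(0) = 3! * (-1/8) = -3/4.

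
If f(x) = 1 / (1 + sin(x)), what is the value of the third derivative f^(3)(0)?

-5

Use the geometric series for the reciprocal, then substitute.
From the series, [x^3] f = -5/6; multiply by 3! = 6 to get -5.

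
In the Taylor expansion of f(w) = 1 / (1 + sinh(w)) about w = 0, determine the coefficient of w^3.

Expand as Σ (-1)^k u^k with u equal to the inner function's series.
f(0) = 1
f′(0) = -1
f′′(0) = 2
f′′′(0) = -7

-7/6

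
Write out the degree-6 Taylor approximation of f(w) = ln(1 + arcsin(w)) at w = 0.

Let u equal the inner series; expand the outer function in u and truncate.
f(0) = 0
f′(0) = 1
f′′(0) = -1
f′′′(0) = 3
f^(4)(0) = -10
f^(5)(0) = 53
f^(6)(0) = -304
The Taylor polynomial is Σ f^(k)(0)/k! · w^k.

-19*w^6/45 + 53*w^5/120 - 5*w^4/12 + w^3/2 - w^2/2 + w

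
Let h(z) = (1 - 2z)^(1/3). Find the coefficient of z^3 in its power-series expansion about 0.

-40/81

Differentiate repeatedly and evaluate at the center.
h(0) = 1
h′(0) = -2/3
h′′(0) = -8/9
h′′′(0) = -80/27
So c_3 = h′′′(0)/3! = -40/81.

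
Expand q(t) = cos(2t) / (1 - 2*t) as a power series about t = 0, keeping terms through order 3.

4*t^3 + 2*t^2 + 2*t + 1

Use 1/(1 - r) = Σ r^k on the denominator, then take the Cauchy product.
q(0) = 1
q′(0) = 2
q′′(0) = 4
q′′′(0) = 24
Dividing each by k! gives the coefficients c_0, ..., c_3.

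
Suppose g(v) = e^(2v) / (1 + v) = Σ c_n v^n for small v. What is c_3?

1/3

Take the Cauchy product of the two expansions.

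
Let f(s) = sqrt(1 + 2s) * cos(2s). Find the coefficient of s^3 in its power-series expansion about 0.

-3/2

Write out both Maclaurin series and multiply, keeping only the needed powers.
f(0) = 1
f′(0) = 1
f′′(0) = -5
f′′′(0) = -9
So c_3 = f′′′(0)/3! = -3/2.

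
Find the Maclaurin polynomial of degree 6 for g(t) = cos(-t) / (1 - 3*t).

Use 1/(1 - r) = Σ r^k on the denominator, then take the Cauchy product.
g(0) = 1
g′(0) = 3
g′′(0) = 17
g′′′(0) = 153
g^(4)(0) = 1837
g^(5)(0) = 27555
g^(6)(0) = 495989
Then c_k = g^(k)(0)/k! gives each Taylor coefficient.

495989*t^6/720 + 1837*t^5/8 + 1837*t^4/24 + 51*t^3/2 + 17*t^2/2 + 3*t + 1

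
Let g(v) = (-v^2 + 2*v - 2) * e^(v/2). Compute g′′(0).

Distribute the polynomial across the series and collect like powers.
The coefficient of v^2 in the expansion is -1/4, so g′′(0) = 2! * (-1/4) = -1/2.

-1/2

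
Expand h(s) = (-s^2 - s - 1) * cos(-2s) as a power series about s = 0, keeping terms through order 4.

4*s^4/3 + 2*s^3 + s^2 - s - 1

Shift and add copies of the series according to the polynomial's terms.
h(0) = -1
h′(0) = -1
h′′(0) = 2
h′′′(0) = 12
h^(4)(0) = 32
The Taylor polynomial is Σ h^(k)(0)/k! · s^k.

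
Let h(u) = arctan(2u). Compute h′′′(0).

The coefficient of u^3 in the expansion is -8/3, so h′′′(0) = 3! * (-8/3) = -16.

-16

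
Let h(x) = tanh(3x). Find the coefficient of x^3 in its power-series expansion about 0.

h(0) = 0
h′(0) = 3
h′′(0) = 0
h′′′(0) = -54
So c_3 = h′′′(0)/3! = -9.

-9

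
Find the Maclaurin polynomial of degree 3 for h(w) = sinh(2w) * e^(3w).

Write out both Maclaurin series and multiply, keeping only the needed powers.
h(0) = 0
h′(0) = 2
h′′(0) = 12
h′′′(0) = 62
Dividing each by k! gives the coefficients c_0, ..., c_3.

31*w^3/3 + 6*w^2 + 2*w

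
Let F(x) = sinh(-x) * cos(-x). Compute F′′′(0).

2

Write out both Maclaurin series and multiply, keeping only the needed powers.
The coefficient of x^3 in the expansion is 1/3, so F′′′(0) = 3! * (1/3) = 2.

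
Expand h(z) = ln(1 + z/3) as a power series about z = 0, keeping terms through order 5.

Differentiate repeatedly and evaluate at the center.

z^5/1215 - z^4/324 + z^3/81 - z^2/18 + z/3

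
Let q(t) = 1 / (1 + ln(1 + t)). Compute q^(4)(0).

88

Use the geometric series for the reciprocal, then substitute.
From the series, [t^4] q = 11/3; multiply by 4! = 24 to get 88.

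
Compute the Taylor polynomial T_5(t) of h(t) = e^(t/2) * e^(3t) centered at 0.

16807*t^5/3840 + 2401*t^4/384 + 343*t^3/48 + 49*t^2/8 + 7*t/2 + 1

Expand each factor separately, then convolve coefficients.
[t^0] = 1;  [t^1] = 7/2;  [t^2] = 49/8;  [t^3] = 343/48;  [t^4] = 2401/384;  [t^5] = 16807/3840.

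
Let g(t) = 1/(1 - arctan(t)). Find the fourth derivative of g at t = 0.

Plug the Maclaurin series of the inner function into that of the outer and collect terms.
The coefficient of t^4 in the expansion is 1/3, so g^(4)(0) = 4! * (1/3) = 8.

8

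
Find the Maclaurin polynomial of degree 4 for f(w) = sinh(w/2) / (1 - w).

25*w^4/48 + 25*w^3/48 + w^2/2 + w/2

Take the Cauchy product of the two expansions.
f(0) = 0
f′(0) = 1/2
f′′(0) = 1
f′′′(0) = 25/8
f^(4)(0) = 25/2
The Taylor polynomial is Σ f^(k)(0)/k! · w^k.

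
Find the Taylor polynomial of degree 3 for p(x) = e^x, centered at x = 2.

(x - 2)^3*e^(2)/6 + (x - 2)^2*e^(2)/2 + (x - 2)*e^(2) + e^(2)

Use the known series and substitute for the argument.
p(2) = e^(2)
p′(2) = e^(2)
p′′(2) = e^(2)
p′′′(2) = e^(2)
The Taylor polynomial is Σ p^(k)(2)/k! · (x - 2)^k.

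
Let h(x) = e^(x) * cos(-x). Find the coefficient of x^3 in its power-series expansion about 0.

-1/3

Expand each factor separately, then convolve coefficients.
[x^0] = 1;  [x^1] = 1;  [x^2] = 0;  [x^3] = -1/3.
So c_3 = h′′′(0)/3! = -1/3.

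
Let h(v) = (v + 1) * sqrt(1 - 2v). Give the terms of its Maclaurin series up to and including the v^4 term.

Multiply each power in the prefactor through the base expansion.
h(0) = 1
h′(0) = 0
h′′(0) = -3
h′′′(0) = -6
h^(4)(0) = -27

-9*v^4/8 - v^3 - 3*v^2/2 + 1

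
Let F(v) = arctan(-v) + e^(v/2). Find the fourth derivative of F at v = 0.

1/16

Add the two expansions coefficient-wise.
From the series, [v^4] F = 1/384; multiply by 4! = 24 to get 1/16.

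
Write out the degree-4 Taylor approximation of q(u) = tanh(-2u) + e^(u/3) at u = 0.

Combine the two series term by term.
q(0) = 1
q′(0) = -5/3
q′′(0) = 1/9
q′′′(0) = 433/27
q^(4)(0) = 1/81

u^4/1944 + 433*u^3/162 + u^2/18 - 5*u/3 + 1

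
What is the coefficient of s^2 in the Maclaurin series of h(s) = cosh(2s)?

2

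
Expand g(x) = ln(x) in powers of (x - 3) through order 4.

-(x - 3)^4/324 + (x - 3)^3/81 - (x - 3)^2/18 + (x - 3)/3 + ln(3)

g(3) = ln(3)
g′(3) = 1/3
g′′(3) = -1/9
g′′′(3) = 2/27
g^(4)(3) = -2/27
Dividing each by k! gives the coefficients c_0, ..., c_4.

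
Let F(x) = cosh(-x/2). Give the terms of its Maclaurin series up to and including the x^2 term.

x^2/8 + 1

Compute the successive derivatives at the expansion point and divide by k!.
F(0) = 1
F′(0) = 0
F′′(0) = 1/4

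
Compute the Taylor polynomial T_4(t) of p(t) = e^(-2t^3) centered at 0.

1 - 2*t^3

p(0) = 1
p′(0) = 0
p′′(0) = 0
p′′′(0) = -12
p^(4)(0) = 0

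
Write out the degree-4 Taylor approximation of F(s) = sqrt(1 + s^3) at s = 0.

s^3/2 + 1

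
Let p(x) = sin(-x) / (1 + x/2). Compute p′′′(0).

-1/2

Expand each factor separately, then convolve coefficients.
From the series, [x^3] p = -1/12; multiply by 3! = 6 to get -1/2.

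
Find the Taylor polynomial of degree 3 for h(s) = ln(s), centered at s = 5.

[(s - 5)^0] = ln(5);  [(s - 5)^1] = 1/5;  [(s - 5)^2] = -1/50;  [(s - 5)^3] = 1/375.

(s - 5)^3/375 - (s - 5)^2/50 + (s - 5)/5 + ln(5)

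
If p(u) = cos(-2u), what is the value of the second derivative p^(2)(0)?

-4

The coefficient of u^2 in the expansion is -2, so p′′(0) = 2! * (-2) = -4.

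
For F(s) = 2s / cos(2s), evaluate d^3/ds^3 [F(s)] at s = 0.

24

Write the quotient as an unknown series and match coefficients against numerator = denominator · series.
From the series, [s^3] F = 4; multiply by 3! = 6 to get 24.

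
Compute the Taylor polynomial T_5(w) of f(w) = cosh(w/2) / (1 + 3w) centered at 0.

Multiply the two series term by term and collect like powers.
[w^0] = 1;  [w^1] = -3;  [w^2] = 73/8;  [w^3] = -219/8;  [w^4] = 31537/384;  [w^5] = -31537/128.

-31537*w^5/128 + 31537*w^4/384 - 219*w^3/8 + 73*w^2/8 - 3*w + 1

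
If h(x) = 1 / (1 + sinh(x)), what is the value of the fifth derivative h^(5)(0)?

-181

Expand as Σ (-1)^k u^k with u equal to the inner function's series.
The coefficient of x^5 in the expansion is -181/120, so h^(5)(0) = 5! * (-181/120) = -181.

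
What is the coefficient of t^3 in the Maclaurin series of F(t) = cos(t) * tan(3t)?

15/2

Expand each factor separately, then convolve coefficients.
F(0) = 0
F′(0) = 3
F′′(0) = 0
F′′′(0) = 45
Then c_k = F^(k)(0)/k! gives each Taylor coefficient.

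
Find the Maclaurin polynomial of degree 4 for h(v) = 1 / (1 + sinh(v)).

4*v^4/3 - 7*v^3/6 + v^2 - v + 1

Write 1/(1+u) = 1 - u + u^2 - u^3 + ... and substitute the series for u.
h(0) = 1
h′(0) = -1
h′′(0) = 2
h′′′(0) = -7
h^(4)(0) = 32
Dividing each by k! gives the coefficients c_0, ..., c_4.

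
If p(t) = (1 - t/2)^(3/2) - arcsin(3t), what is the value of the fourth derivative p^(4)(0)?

9/256

Add the two expansions coefficient-wise.
From the series, [t^4] p = 3/2048; multiply by 4! = 24 to get 9/256.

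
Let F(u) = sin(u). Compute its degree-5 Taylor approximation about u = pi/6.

sqrt(3)*(u - pi/6)^5/240 + (u - pi/6)^4/48 - sqrt(3)*(u - pi/6)^3/12 - (u - pi/6)^2/4 + sqrt(3)*(u - pi/6)/2 + 1/2

F(pi/6) = 1/2
F′(pi/6) = sqrt(3)/2
F′′(pi/6) = -1/2
F′′′(pi/6) = -sqrt(3)/2
F^(4)(pi/6) = 1/2
F^(5)(pi/6) = sqrt(3)/2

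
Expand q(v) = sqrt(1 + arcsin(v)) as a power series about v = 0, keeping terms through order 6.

Compose series: expand the inner function first, then feed it into the outer expansion.
[v^0] = 1;  [v^1] = 1/2;  [v^2] = -1/8;  [v^3] = 7/48;  [v^4] = -31/384;  [v^5] = 123/1280;  [v^6] = -3169/46080.

-3169*v^6/46080 + 123*v^5/1280 - 31*v^4/384 + 7*v^3/48 - v^2/8 + v/2 + 1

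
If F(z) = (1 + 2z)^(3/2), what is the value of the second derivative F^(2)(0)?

From the series, [z^2] F = 3/2; multiply by 2! = 2 to get 3.

3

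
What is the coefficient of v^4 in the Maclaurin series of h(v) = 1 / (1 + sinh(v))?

4/3

Write 1/(1+u) = 1 - u + u^2 - u^3 + ... and substitute the series for u.
h(0) = 1
h′(0) = -1
h′′(0) = 2
h′′′(0) = -7
h^(4)(0) = 32
So c_4 = h^(4)(0)/4! = 4/3.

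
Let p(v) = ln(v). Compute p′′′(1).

From the series, [(v - 1)^3] p = 1/3; multiply by 3! = 6 to get 2.

2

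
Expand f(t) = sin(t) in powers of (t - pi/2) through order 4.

(t - pi/2)^4/24 - (t - pi/2)^2/2 + 1

f(pi/2) = 1
f′(pi/2) = 0
f′′(pi/2) = -1
f′′′(pi/2) = 0
f^(4)(pi/2) = 1
The Taylor polynomial is Σ f^(k)(pi/2)/k! · (t - pi/2)^k.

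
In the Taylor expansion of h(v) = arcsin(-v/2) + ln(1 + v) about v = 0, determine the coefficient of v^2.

-1/2

Add the two expansions coefficient-wise.
h(0) = 0
h′(0) = 1/2
h′′(0) = -1
So c_2 = h′′(0)/2! = -1/2.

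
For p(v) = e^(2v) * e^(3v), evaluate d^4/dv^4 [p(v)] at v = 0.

Multiply the two series term by term and collect like powers.
From the series, [v^4] p = 625/24; multiply by 4! = 24 to get 625.

625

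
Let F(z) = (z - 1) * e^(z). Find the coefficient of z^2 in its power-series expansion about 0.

1/2

Shift and add copies of the series according to the polynomial's terms.
[z^0] = -1;  [z^1] = 0;  [z^2] = 1/2.
So c_2 = F′′(0)/2! = 1/2.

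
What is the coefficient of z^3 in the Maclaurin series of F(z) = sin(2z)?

-4/3

F(0) = 0
F′(0) = 2
F′′(0) = 0
F′′′(0) = -8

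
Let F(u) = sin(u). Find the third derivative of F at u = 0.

From the series, [u^3] F = -1/6; multiply by 3! = 6 to get -1.

-1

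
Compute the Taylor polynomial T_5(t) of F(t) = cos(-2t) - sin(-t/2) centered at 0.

Expand each term separately and add.
F(0) = 1
F′(0) = 1/2
F′′(0) = -4
F′′′(0) = -1/8
F^(4)(0) = 16
F^(5)(0) = 1/32
Dividing each by k! gives the coefficients c_0, ..., c_5.

t^5/3840 + 2*t^4/3 - t^3/48 - 2*t^2 + t/2 + 1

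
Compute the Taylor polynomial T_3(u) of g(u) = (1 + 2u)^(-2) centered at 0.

-32*u^3 + 12*u^2 - 4*u + 1

g(0) = 1
g′(0) = -4
g′′(0) = 24
g′′′(0) = -192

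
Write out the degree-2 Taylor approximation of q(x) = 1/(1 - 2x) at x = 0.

4*x^2 + 2*x + 1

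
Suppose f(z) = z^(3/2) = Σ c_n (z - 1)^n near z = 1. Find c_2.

Apply the Taylor formula c_k = f^(k)(a)/k!.
f(1) = 1
f′(1) = 3/2
f′′(1) = 3/4
So c_2 = f′′(1)/2! = 3/8.

3/8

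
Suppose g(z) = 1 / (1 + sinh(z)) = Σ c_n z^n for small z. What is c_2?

Expand as Σ (-1)^k u^k with u equal to the inner function's series.
g(0) = 1
g′(0) = -1
g′′(0) = 2
So c_2 = g′′(0)/2! = 1.

1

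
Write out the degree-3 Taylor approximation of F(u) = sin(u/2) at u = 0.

-u^3/48 + u/2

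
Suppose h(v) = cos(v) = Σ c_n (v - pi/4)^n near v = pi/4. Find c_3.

sqrt(2)/12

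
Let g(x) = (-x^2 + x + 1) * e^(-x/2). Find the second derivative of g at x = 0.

Shift and add copies of the series according to the polynomial's terms.
From the series, [x^2] g = -11/8; multiply by 2! = 2 to get -11/4.

-11/4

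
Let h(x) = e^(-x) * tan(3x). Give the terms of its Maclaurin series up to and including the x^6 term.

Expand each factor separately, then convolve coefficients.
h(0) = 0
h′(0) = 3
h′′(0) = -6
h′′′(0) = 63
h^(4)(0) = -228
h^(5)(0) = 4443
h^(6)(0) = -24426
The Taylor polynomial is Σ h^(k)(0)/k! · x^k.

-1357*x^6/40 + 1481*x^5/40 - 19*x^4/2 + 21*x^3/2 - 3*x^2 + 3*x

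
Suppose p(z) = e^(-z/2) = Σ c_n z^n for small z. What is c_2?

1/8

p(0) = 1
p′(0) = -1/2
p′′(0) = 1/4
So c_2 = p′′(0)/2! = 1/8.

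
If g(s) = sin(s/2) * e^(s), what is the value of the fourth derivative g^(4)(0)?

3/2

Multiply the two series term by term and collect like powers.
The coefficient of s^4 in the expansion is 1/16, so g^(4)(0) = 4! * (1/16) = 3/2.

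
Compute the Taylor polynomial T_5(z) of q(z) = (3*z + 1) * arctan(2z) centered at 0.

32*z^5/5 - 8*z^4 - 8*z^3/3 + 6*z^2 + 2*z

Multiply each power in the prefactor through the base expansion.
q(0) = 0
q′(0) = 2
q′′(0) = 12
q′′′(0) = -16
q^(4)(0) = -192
q^(5)(0) = 768
Then c_k = q^(k)(0)/k! gives each Taylor coefficient.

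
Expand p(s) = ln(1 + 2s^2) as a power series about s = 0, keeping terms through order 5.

Differentiate repeatedly and evaluate at the center.
[s^0] = 0;  [s^1] = 0;  [s^2] = 2;  [s^3] = 0;  [s^4] = -2;  [s^5] = 0.

-2*s^4 + 2*s^2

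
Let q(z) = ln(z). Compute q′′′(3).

2/27

From the series, [(z - 3)^3] q = 1/81; multiply by 3! = 6 to get 2/27.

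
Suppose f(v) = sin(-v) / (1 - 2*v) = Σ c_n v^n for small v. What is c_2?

Expand 1/(denominator) as a geometric series and multiply by the numerator's series.
[v^0] = 0;  [v^1] = -1;  [v^2] = -2.

-2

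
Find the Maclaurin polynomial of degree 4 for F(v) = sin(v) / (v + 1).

Multiply the numerator's expansion by the denominator's geometric series.
F(0) = 0
F′(0) = 1
F′′(0) = -2
F′′′(0) = 5
F^(4)(0) = -20

-5*v^4/6 + 5*v^3/6 - v^2 + v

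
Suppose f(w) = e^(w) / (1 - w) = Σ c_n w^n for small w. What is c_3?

Expand each factor separately, then convolve coefficients.
f(0) = 1
f′(0) = 2
f′′(0) = 5
f′′′(0) = 16

8/3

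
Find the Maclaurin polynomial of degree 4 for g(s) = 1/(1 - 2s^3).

2*s^3 + 1

Differentiate repeatedly and evaluate at the center.
g(0) = 1
g′(0) = 0
g′′(0) = 0
g′′′(0) = 12
g^(4)(0) = 0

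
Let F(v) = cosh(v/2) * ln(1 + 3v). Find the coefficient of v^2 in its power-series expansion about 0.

-9/2

Write out both Maclaurin series and multiply, keeping only the needed powers.
F(0) = 0
F′(0) = 3
F′′(0) = -9
The Taylor polynomial is Σ F^(k)(0)/k! · v^k.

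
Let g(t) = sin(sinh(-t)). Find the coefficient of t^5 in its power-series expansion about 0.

1/15

Let u equal the inner series; expand the outer function in u and truncate.
g(0) = 0
g′(0) = -1
g′′(0) = 0
g′′′(0) = 0
g^(4)(0) = 0
g^(5)(0) = 8
The Taylor polynomial is Σ g^(k)(0)/k! · t^k.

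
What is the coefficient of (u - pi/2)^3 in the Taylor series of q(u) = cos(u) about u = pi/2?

[(u - pi/2)^0] = 0;  [(u - pi/2)^1] = -1;  [(u - pi/2)^2] = 0;  [(u - pi/2)^3] = 1/6.

1/6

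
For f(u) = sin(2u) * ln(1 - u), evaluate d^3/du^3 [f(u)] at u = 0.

Take the Cauchy product of the two expansions.
From the series, [u^3] f = -1; multiply by 3! = 6 to get -6.

-6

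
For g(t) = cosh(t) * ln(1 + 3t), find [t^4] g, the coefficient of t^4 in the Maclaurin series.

-45/2

Expand each factor separately, then convolve coefficients.
g(0) = 0
g′(0) = 3
g′′(0) = -9
g′′′(0) = 63
g^(4)(0) = -540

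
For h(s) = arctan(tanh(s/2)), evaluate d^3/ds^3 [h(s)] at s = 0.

-1/2

Compose series: expand the inner function first, then feed it into the outer expansion.
The coefficient of s^3 in the expansion is -1/12, so h′′′(0) = 3! * (-1/12) = -1/2.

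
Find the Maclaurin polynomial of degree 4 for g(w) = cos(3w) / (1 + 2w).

Take the Cauchy product of the two expansions.
g(0) = 1
g′(0) = -2
g′′(0) = -1
g′′′(0) = 6
g^(4)(0) = 33
Then c_k = g^(k)(0)/k! gives each Taylor coefficient.

11*w^4/8 + w^3 - w^2/2 - 2*w + 1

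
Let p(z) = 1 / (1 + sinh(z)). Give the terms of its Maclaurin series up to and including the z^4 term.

4*z^4/3 - 7*z^3/6 + z^2 - z + 1

Write 1/(1+u) = 1 - u + u^2 - u^3 + ... and substitute the series for u.
p(0) = 1
p′(0) = -1
p′′(0) = 2
p′′′(0) = -7
p^(4)(0) = 32
The Taylor polynomial is Σ p^(k)(0)/k! · z^k.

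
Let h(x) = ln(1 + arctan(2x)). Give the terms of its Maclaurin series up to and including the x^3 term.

Compose series: expand the inner function first, then feed it into the outer expansion.
h(0) = 0
h′(0) = 2
h′′(0) = -4
h′′′(0) = 0
The Taylor polynomial is Σ h^(k)(0)/k! · x^k.

-2*x^2 + 2*x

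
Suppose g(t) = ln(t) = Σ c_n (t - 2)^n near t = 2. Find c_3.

[(t - 2)^0] = ln(2);  [(t - 2)^1] = 1/2;  [(t - 2)^2] = -1/8;  [(t - 2)^3] = 1/24.

1/24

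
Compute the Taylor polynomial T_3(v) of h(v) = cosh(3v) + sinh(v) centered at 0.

Add the two expansions coefficient-wise.
[v^0] = 1;  [v^1] = 1;  [v^2] = 9/2;  [v^3] = 1/6.

v^3/6 + 9*v^2/2 + v + 1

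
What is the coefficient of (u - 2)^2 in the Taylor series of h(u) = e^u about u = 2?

e^(2)/2

h(2) = e^(2)
h′(2) = e^(2)
h′′(2) = e^(2)
So c_2 = h′′(2)/2! = e^(2)/2.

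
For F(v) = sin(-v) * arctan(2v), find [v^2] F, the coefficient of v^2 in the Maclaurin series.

-2

Take the Cauchy product of the two expansions.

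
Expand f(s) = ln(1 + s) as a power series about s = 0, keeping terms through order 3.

s^3/3 - s^2/2 + s

Apply the Taylor formula c_k = f^(k)(a)/k!.
f(0) = 0
f′(0) = 1
f′′(0) = -1
f′′′(0) = 2
Dividing each by k! gives the coefficients c_0, ..., c_3.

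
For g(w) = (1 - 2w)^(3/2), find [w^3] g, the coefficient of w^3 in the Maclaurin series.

1/2

Apply the Taylor formula c_k = f^(k)(a)/k!.
g(0) = 1
g′(0) = -3
g′′(0) = 3
g′′′(0) = 3
The Taylor polynomial is Σ g^(k)(0)/k! · w^k.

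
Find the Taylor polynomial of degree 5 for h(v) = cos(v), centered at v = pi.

-(v - pi)^4/24 + (v - pi)^2/2 - 1

Differentiate repeatedly and evaluate at the center.
h(pi) = -1
h′(pi) = 0
h′′(pi) = 1
h′′′(pi) = 0
h^(4)(pi) = -1
h^(5)(pi) = 0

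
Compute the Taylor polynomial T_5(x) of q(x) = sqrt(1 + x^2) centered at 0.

[x^0] = 1;  [x^1] = 0;  [x^2] = 1/2;  [x^3] = 0;  [x^4] = -1/8;  [x^5] = 0.

-x^4/8 + x^2/2 + 1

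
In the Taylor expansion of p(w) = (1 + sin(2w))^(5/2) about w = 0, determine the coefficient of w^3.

Let u equal the inner series; expand the outer function in u and truncate.
[w^0] = 1;  [w^1] = 5;  [w^2] = 15/2;  [w^3] = -5/6.
So c_3 = p′′′(0)/3! = -5/6.

-5/6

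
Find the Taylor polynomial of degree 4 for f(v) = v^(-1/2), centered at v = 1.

35*(v - 1)^4/128 - 5*(v - 1)^3/16 + 3*(v - 1)^2/8 - (v - 1)/2 + 1

Differentiate repeatedly and evaluate at the center.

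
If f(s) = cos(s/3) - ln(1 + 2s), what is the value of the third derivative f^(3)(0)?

Expand each term separately and add.
From the series, [s^3] f = -8/3; multiply by 3! = 6 to get -16.

-16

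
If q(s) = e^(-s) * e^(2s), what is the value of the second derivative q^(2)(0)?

1

Expand each factor separately, then convolve coefficients.
From the series, [s^2] q = 1/2; multiply by 2! = 2 to get 1.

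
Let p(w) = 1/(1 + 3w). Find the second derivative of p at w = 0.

18

From the series, [w^2] p = 9; multiply by 2! = 2 to get 18.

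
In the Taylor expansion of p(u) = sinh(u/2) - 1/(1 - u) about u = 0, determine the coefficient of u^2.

Combine the two series term by term.
[u^0] = -1;  [u^1] = -1/2;  [u^2] = -1.
So c_2 = p′′(0)/2! = -1.

-1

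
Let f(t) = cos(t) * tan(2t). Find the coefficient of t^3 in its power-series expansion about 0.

5/3

Take the Cauchy product of the two expansions.
f(0) = 0
f′(0) = 2
f′′(0) = 0
f′′′(0) = 10
Then c_k = f^(k)(0)/k! gives each Taylor coefficient.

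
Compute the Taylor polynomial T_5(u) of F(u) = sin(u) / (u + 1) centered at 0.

101*u^5/120 - 5*u^4/6 + 5*u^3/6 - u^2 + u

Expand 1/(denominator) as a geometric series and multiply by the numerator's series.
F(0) = 0
F′(0) = 1
F′′(0) = -2
F′′′(0) = 5
F^(4)(0) = -20
F^(5)(0) = 101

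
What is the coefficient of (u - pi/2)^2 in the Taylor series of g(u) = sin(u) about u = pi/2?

g(pi/2) = 1
g′(pi/2) = 0
g′′(pi/2) = -1
Dividing each by k! gives the coefficients c_0, ..., c_2.

-1/2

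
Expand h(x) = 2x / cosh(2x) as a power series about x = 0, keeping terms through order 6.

Write the quotient as an unknown series and match coefficients against numerator = denominator · series.
h(0) = 0
h′(0) = 2
h′′(0) = 0
h′′′(0) = -24
h^(4)(0) = 0
h^(5)(0) = 800
h^(6)(0) = 0
Dividing each by k! gives the coefficients c_0, ..., c_6.

20*x^5/3 - 4*x^3 + 2*x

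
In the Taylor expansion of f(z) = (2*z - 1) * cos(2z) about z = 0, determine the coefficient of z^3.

Shift and add copies of the series according to the polynomial's terms.
[z^0] = -1;  [z^1] = 2;  [z^2] = 2;  [z^3] = -4.
So c_3 = f′′′(0)/3! = -4.

-4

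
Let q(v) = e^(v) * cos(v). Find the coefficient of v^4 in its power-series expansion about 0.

Expand each factor separately, then convolve coefficients.
q(0) = 1
q′(0) = 1
q′′(0) = 0
q′′′(0) = -2
q^(4)(0) = -4
So c_4 = q^(4)(0)/4! = -1/6.

-1/6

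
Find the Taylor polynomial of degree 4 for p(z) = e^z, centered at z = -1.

(z + 1)^4*e^(-1)/24 + (z + 1)^3*e^(-1)/6 + (z + 1)^2*e^(-1)/2 + (z + 1)*e^(-1) + e^(-1)

[(z + 1)^0] = e^(-1);  [(z + 1)^1] = e^(-1);  [(z + 1)^2] = e^(-1)/2;  [(z + 1)^3] = e^(-1)/6;  [(z + 1)^4] = e^(-1)/24.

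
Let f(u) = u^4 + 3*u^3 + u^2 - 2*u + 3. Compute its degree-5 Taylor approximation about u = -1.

(u + 1)^4 - (u + 1)^3 - 2*(u + 1)^2 + (u + 1) + 4

f(-1) = 4
f′(-1) = 1
f′′(-1) = -4
f′′′(-1) = -6
f^(4)(-1) = 24
f^(5)(-1) = 0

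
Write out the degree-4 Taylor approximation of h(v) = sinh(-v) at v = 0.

-v^3/6 - v

Differentiate repeatedly and evaluate at the center.
h(0) = 0
h′(0) = -1
h′′(0) = 0
h′′′(0) = -1
h^(4)(0) = 0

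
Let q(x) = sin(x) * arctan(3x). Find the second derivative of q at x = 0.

Multiply the two series term by term and collect like powers.
The coefficient of x^2 in the expansion is 3, so q′′(0) = 2! * (3) = 6.

6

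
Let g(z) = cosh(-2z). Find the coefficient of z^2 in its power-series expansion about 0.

[z^0] = 1;  [z^1] = 0;  [z^2] = 2.

2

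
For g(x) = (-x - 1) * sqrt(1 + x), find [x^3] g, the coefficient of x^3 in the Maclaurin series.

Shift and add copies of the series according to the polynomial's terms.
g(0) = -1
g′(0) = -3/2
g′′(0) = -3/4
g′′′(0) = 3/8

1/16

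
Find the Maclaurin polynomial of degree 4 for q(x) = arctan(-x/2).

x^3/24 - x/2

Differentiate repeatedly and evaluate at the center.
q(0) = 0
q′(0) = -1/2
q′′(0) = 0
q′′′(0) = 1/4
q^(4)(0) = 0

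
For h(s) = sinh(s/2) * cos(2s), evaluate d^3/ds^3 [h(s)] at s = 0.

Expand each factor separately, then convolve coefficients.
The coefficient of s^3 in the expansion is -47/48, so h′′′(0) = 3! * (-47/48) = -47/8.

-47/8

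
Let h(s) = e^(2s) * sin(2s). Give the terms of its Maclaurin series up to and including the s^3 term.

Multiply the two series term by term and collect like powers.
h(0) = 0
h′(0) = 2
h′′(0) = 8
h′′′(0) = 16

8*s^3/3 + 4*s^2 + 2*s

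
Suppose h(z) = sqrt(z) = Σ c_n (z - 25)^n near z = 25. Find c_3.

Compute the successive derivatives at the expansion point and divide by k!.
h(25) = 5
h′(25) = 1/10
h′′(25) = -1/500
h′′′(25) = 3/25000

1/50000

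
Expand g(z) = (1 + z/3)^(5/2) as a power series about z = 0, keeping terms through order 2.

g(0) = 1
g′(0) = 5/6
g′′(0) = 5/12
Dividing each by k! gives the coefficients c_0, ..., c_2.

5*z^2/24 + 5*z/6 + 1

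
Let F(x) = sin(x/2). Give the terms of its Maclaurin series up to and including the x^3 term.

-x^3/48 + x/2

Differentiate repeatedly and evaluate at the center.
F(0) = 0
F′(0) = 1/2
F′′(0) = 0
F′′′(0) = -1/8
Dividing each by k! gives the coefficients c_0, ..., c_3.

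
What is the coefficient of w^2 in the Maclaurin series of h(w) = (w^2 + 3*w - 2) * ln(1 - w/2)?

-5/4

Multiply each power in the prefactor through the base expansion.
h(0) = 0
h′(0) = 1
h′′(0) = -5/2
So c_2 = h′′(0)/2! = -5/4.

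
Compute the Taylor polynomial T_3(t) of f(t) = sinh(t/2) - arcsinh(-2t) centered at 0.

Add the two expansions coefficient-wise.
f(0) = 0
f′(0) = 5/2
f′′(0) = 0
f′′′(0) = -63/8
Dividing each by k! gives the coefficients c_0, ..., c_3.

-21*t^3/16 + 5*t/2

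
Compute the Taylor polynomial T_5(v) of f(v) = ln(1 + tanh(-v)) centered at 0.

v^4/12 - v^2/2 - v

Compose series: expand the inner function first, then feed it into the outer expansion.
f(0) = 0
f′(0) = -1
f′′(0) = -1
f′′′(0) = 0
f^(4)(0) = 2
f^(5)(0) = 0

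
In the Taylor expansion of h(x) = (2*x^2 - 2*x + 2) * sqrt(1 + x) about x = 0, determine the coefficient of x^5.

33/128

Shift and add copies of the series according to the polynomial's terms.
h(0) = 2
h′(0) = -1
h′′(0) = 3/2
h′′′(0) = 33/4
h^(4)(0) = -87/8
h^(5)(0) = 495/16
The Taylor polynomial is Σ h^(k)(0)/k! · x^k.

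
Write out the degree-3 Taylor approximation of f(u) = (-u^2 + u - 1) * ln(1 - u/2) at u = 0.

5*u^3/12 - 3*u^2/8 + u/2

Multiply each power in the prefactor through the base expansion.
[u^0] = 0;  [u^1] = 1/2;  [u^2] = -3/8;  [u^3] = 5/12.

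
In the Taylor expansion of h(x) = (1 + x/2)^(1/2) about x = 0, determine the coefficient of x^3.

Apply the Taylor formula c_k = f^(k)(a)/k!.
h(0) = 1
h′(0) = 1/4
h′′(0) = -1/16
h′′′(0) = 3/64
The Taylor polynomial is Σ h^(k)(0)/k! · x^k.

1/128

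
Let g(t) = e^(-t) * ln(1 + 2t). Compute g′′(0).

Write out both Maclaurin series and multiply, keeping only the needed powers.
From the series, [t^2] g = -4; multiply by 2! = 2 to get -8.

-8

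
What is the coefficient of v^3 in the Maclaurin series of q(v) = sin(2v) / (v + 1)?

Expand 1/(denominator) as a geometric series and multiply by the numerator's series.
q(0) = 0
q′(0) = 2
q′′(0) = -4
q′′′(0) = 4

2/3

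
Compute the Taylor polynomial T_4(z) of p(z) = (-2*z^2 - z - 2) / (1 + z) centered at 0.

-3*z^4 + 3*z^3 - 3*z^2 + z - 2

Multiply each power in the prefactor through the base expansion.
p(0) = -2
p′(0) = 1
p′′(0) = -6
p′′′(0) = 18
p^(4)(0) = -72
The Taylor polynomial is Σ p^(k)(0)/k! · z^k.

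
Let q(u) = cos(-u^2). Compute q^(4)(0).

Differentiate repeatedly and evaluate at the center.
The coefficient of u^4 in the expansion is -1/2, so q^(4)(0) = 4! * (-1/2) = -12.

-12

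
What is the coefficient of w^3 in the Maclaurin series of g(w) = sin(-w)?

1/6

g(0) = 0
g′(0) = -1
g′′(0) = 0
g′′′(0) = 1
Dividing each by k! gives the coefficients c_0, ..., c_3.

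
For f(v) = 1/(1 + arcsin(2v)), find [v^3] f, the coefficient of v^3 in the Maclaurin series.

Let u equal the inner series; expand the outer function in u and truncate.
So c_3 = f′′′(0)/3! = -28/3.

-28/3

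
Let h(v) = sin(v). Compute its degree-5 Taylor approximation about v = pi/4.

sqrt(2)*(v - pi/4)^5/240 + sqrt(2)*(v - pi/4)^4/48 - sqrt(2)*(v - pi/4)^3/12 - sqrt(2)*(v - pi/4)^2/4 + sqrt(2)*(v - pi/4)/2 + sqrt(2)/2

h(pi/4) = sqrt(2)/2
h′(pi/4) = sqrt(2)/2
h′′(pi/4) = -sqrt(2)/2
h′′′(pi/4) = -sqrt(2)/2
h^(4)(pi/4) = sqrt(2)/2
h^(5)(pi/4) = sqrt(2)/2
Then c_k = h^(k)(pi/4)/k! gives each Taylor coefficient.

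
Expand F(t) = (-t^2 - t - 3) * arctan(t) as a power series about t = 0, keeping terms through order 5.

-4*t^5/15 + t^4/3 - t^2 - 3*t

Shift and add copies of the series according to the polynomial's terms.
F(0) = 0
F′(0) = -3
F′′(0) = -2
F′′′(0) = 0
F^(4)(0) = 8
F^(5)(0) = -32
Then c_k = F^(k)(0)/k! gives each Taylor coefficient.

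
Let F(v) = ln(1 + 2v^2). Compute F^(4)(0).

Apply the Taylor formula c_k = f^(k)(a)/k!.
From the series, [v^4] F = -2; multiply by 4! = 24 to get -48.

-48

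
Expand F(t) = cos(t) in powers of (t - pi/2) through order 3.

(t - pi/2)^3/6 - (t - pi/2)

Compute the successive derivatives at the expansion point and divide by k!.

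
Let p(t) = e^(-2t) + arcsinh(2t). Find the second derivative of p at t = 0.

4

Add the two expansions coefficient-wise.
From the series, [t^2] p = 2; multiply by 2! = 2 to get 4.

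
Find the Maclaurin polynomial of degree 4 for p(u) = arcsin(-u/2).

-u^3/48 - u/2

[u^0] = 0;  [u^1] = -1/2;  [u^2] = 0;  [u^3] = -1/48;  [u^4] = 0.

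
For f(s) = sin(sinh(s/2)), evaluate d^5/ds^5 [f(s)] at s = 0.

Substitute the inner expansion into the outer series and collect powers.
The coefficient of s^5 in the expansion is -1/480, so f^(5)(0) = 5! * (-1/480) = -1/4.

-1/4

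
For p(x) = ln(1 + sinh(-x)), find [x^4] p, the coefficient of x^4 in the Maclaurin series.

-5/12

Plug the Maclaurin series of the inner function into that of the outer and collect terms.
So c_4 = p^(4)(0)/4! = -5/12.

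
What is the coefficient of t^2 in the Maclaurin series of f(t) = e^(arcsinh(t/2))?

Substitute the inner expansion into the outer series and collect powers.
f(0) = 1
f′(0) = 1/2
f′′(0) = 1/4
So c_2 = f′′(0)/2! = 1/8.

1/8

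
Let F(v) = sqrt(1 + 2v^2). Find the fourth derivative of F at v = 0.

-12

Apply the Taylor formula c_k = f^(k)(a)/k!.
From the series, [v^4] F = -1/2; multiply by 4! = 24 to get -12.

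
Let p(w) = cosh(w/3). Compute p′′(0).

From the series, [w^2] p = 1/18; multiply by 2! = 2 to get 1/9.

1/9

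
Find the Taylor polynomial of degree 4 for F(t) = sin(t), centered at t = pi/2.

F(pi/2) = 1
F′(pi/2) = 0
F′′(pi/2) = -1
F′′′(pi/2) = 0
F^(4)(pi/2) = 1
Then c_k = F^(k)(pi/2)/k! gives each Taylor coefficient.

(t - pi/2)^4/24 - (t - pi/2)^2/2 + 1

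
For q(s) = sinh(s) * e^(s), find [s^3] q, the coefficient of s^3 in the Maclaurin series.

2/3

Write out both Maclaurin series and multiply, keeping only the needed powers.
q(0) = 0
q′(0) = 1
q′′(0) = 2
q′′′(0) = 4
So c_3 = q′′′(0)/3! = 2/3.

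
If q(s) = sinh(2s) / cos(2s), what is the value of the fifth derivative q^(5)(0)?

Write the quotient as an unknown series and match coefficients against numerator = denominator · series.
From the series, [s^5] q = 48/5; multiply by 5! = 120 to get 1152.

1152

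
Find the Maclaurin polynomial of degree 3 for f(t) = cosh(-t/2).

f(0) = 1
f′(0) = 0
f′′(0) = 1/4
f′′′(0) = 0
The Taylor polynomial is Σ f^(k)(0)/k! · t^k.

t^2/8 + 1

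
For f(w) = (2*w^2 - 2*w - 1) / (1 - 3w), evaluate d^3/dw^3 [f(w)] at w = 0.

-234

Distribute the polynomial across the series and collect like powers.
The coefficient of w^3 in the expansion is -39, so f′′′(0) = 3! * (-39) = -234.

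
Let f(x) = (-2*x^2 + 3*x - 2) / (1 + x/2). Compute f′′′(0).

12

Shift and add copies of the series according to the polynomial's terms.
The coefficient of x^3 in the expansion is 2, so f′′′(0) = 3! * (2) = 12.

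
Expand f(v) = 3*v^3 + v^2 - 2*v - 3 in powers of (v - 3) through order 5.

f(3) = 81
f′(3) = 85
f′′(3) = 56
f′′′(3) = 18
f^(4)(3) = 0
f^(5)(3) = 0
The Taylor polynomial is Σ f^(k)(3)/k! · (v - 3)^k.

3*(v - 3)^3 + 28*(v - 3)^2 + 85*(v - 3) + 81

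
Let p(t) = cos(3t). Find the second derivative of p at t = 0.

-9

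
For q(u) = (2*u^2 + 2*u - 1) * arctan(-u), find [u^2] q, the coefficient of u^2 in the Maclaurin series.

-2

Shift and add copies of the series according to the polynomial's terms.
q(0) = 0
q′(0) = 1
q′′(0) = -4
So c_2 = q′′(0)/2! = -2.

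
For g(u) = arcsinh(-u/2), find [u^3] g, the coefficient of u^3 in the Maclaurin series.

c_3 = g′′′(0)/3! = 1/48.

1/48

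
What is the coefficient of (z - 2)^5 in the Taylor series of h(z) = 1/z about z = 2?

Apply the Taylor formula c_k = f^(k)(a)/k!.
h(2) = 1/2
h′(2) = -1/4
h′′(2) = 1/4
h′′′(2) = -3/8
h^(4)(2) = 3/4
h^(5)(2) = -15/8
So c_5 = h^(5)(2)/5! = -1/64.

-1/64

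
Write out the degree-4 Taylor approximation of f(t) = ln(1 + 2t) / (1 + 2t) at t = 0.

-100*t^4/3 + 44*t^3/3 - 6*t^2 + 2*t

Multiply the two series term by term and collect like powers.
f(0) = 0
f′(0) = 2
f′′(0) = -12
f′′′(0) = 88
f^(4)(0) = -800
The Taylor polynomial is Σ f^(k)(0)/k! · t^k.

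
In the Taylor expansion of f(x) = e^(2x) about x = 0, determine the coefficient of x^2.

2

f(0) = 1
f′(0) = 2
f′′(0) = 4
Dividing each by k! gives the coefficients c_0, ..., c_2.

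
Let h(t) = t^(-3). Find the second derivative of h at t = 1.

12

The coefficient of (t - 1)^2 in the expansion is 6, so h′′(1) = 2! * (6) = 12.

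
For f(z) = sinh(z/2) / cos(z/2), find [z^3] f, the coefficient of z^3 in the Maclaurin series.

Invert the denominator's series and multiply.
[z^0] = 0;  [z^1] = 1/2;  [z^2] = 0;  [z^3] = 1/12.
So c_3 = f′′′(0)/3! = 1/12.

1/12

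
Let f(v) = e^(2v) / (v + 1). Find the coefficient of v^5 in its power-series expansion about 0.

-1/15

Expand 1/(denominator) as a geometric series and multiply by the numerator's series.
f(0) = 1
f′(0) = 1
f′′(0) = 2
f′′′(0) = 2
f^(4)(0) = 8
f^(5)(0) = -8
The Taylor polynomial is Σ f^(k)(0)/k! · v^k.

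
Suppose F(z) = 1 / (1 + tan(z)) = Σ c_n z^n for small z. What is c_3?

-4/3

Write 1/(1+u) = 1 - u + u^2 - u^3 + ... and substitute the series for u.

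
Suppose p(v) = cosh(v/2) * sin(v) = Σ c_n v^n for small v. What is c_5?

Write out both Maclaurin series and multiply, keeping only the needed powers.
p(0) = 0
p′(0) = 1
p′′(0) = 0
p′′′(0) = -1/4
p^(4)(0) = 0
p^(5)(0) = -19/16
The Taylor polynomial is Σ p^(k)(0)/k! · v^k.

-19/1920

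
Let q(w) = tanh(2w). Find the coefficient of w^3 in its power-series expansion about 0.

[w^0] = 0;  [w^1] = 2;  [w^2] = 0;  [w^3] = -8/3.

-8/3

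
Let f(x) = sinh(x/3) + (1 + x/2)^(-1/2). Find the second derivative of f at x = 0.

Expand each term separately and add.
From the series, [x^2] f = 3/32; multiply by 2! = 2 to get 3/16.

3/16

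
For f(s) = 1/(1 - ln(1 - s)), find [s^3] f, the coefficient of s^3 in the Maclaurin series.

Let u equal the inner series; expand the outer function in u and truncate.
So c_3 = f′′′(0)/3! = -1/3.

-1/3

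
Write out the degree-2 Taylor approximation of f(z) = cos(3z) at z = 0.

1 - 9*z^2/2

Apply the Taylor formula c_k = f^(k)(a)/k!.
f(0) = 1
f′(0) = 0
f′′(0) = -9
The Taylor polynomial is Σ f^(k)(0)/k! · z^k.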